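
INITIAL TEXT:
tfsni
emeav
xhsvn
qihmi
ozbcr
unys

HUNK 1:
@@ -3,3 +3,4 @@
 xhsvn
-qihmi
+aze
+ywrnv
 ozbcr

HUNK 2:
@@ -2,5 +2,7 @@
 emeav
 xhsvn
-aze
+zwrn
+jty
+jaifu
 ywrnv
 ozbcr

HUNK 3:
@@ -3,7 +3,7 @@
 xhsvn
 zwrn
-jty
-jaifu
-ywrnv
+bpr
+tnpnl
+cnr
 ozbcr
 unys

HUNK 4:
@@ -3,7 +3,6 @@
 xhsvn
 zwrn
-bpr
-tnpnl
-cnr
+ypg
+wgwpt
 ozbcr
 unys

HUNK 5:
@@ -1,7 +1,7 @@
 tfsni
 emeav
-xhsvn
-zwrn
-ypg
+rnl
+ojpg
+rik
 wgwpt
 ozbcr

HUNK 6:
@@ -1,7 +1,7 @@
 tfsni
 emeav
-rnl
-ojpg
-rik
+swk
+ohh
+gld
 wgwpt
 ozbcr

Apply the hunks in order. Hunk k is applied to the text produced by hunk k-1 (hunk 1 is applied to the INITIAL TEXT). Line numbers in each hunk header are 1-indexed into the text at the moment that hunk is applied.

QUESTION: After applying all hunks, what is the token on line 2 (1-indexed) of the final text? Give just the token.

Hunk 1: at line 3 remove [qihmi] add [aze,ywrnv] -> 7 lines: tfsni emeav xhsvn aze ywrnv ozbcr unys
Hunk 2: at line 2 remove [aze] add [zwrn,jty,jaifu] -> 9 lines: tfsni emeav xhsvn zwrn jty jaifu ywrnv ozbcr unys
Hunk 3: at line 3 remove [jty,jaifu,ywrnv] add [bpr,tnpnl,cnr] -> 9 lines: tfsni emeav xhsvn zwrn bpr tnpnl cnr ozbcr unys
Hunk 4: at line 3 remove [bpr,tnpnl,cnr] add [ypg,wgwpt] -> 8 lines: tfsni emeav xhsvn zwrn ypg wgwpt ozbcr unys
Hunk 5: at line 1 remove [xhsvn,zwrn,ypg] add [rnl,ojpg,rik] -> 8 lines: tfsni emeav rnl ojpg rik wgwpt ozbcr unys
Hunk 6: at line 1 remove [rnl,ojpg,rik] add [swk,ohh,gld] -> 8 lines: tfsni emeav swk ohh gld wgwpt ozbcr unys
Final line 2: emeav

Answer: emeav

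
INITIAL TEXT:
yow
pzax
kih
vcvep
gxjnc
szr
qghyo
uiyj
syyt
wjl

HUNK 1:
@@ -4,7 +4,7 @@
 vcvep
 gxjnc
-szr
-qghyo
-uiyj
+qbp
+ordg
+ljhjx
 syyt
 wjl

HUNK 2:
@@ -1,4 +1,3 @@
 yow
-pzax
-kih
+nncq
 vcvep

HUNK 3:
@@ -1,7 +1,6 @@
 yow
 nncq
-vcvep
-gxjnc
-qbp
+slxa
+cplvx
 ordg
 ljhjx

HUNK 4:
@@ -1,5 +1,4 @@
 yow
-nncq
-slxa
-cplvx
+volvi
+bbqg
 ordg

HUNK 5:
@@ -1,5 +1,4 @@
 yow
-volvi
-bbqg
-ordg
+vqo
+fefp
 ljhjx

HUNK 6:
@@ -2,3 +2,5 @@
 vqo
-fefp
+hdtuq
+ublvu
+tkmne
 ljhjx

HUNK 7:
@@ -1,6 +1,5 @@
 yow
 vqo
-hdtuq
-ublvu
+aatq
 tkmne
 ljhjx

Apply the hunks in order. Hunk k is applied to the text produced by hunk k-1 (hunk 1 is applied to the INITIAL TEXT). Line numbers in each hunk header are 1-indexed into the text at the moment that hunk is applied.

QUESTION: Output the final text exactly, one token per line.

Hunk 1: at line 4 remove [szr,qghyo,uiyj] add [qbp,ordg,ljhjx] -> 10 lines: yow pzax kih vcvep gxjnc qbp ordg ljhjx syyt wjl
Hunk 2: at line 1 remove [pzax,kih] add [nncq] -> 9 lines: yow nncq vcvep gxjnc qbp ordg ljhjx syyt wjl
Hunk 3: at line 1 remove [vcvep,gxjnc,qbp] add [slxa,cplvx] -> 8 lines: yow nncq slxa cplvx ordg ljhjx syyt wjl
Hunk 4: at line 1 remove [nncq,slxa,cplvx] add [volvi,bbqg] -> 7 lines: yow volvi bbqg ordg ljhjx syyt wjl
Hunk 5: at line 1 remove [volvi,bbqg,ordg] add [vqo,fefp] -> 6 lines: yow vqo fefp ljhjx syyt wjl
Hunk 6: at line 2 remove [fefp] add [hdtuq,ublvu,tkmne] -> 8 lines: yow vqo hdtuq ublvu tkmne ljhjx syyt wjl
Hunk 7: at line 1 remove [hdtuq,ublvu] add [aatq] -> 7 lines: yow vqo aatq tkmne ljhjx syyt wjl

Answer: yow
vqo
aatq
tkmne
ljhjx
syyt
wjl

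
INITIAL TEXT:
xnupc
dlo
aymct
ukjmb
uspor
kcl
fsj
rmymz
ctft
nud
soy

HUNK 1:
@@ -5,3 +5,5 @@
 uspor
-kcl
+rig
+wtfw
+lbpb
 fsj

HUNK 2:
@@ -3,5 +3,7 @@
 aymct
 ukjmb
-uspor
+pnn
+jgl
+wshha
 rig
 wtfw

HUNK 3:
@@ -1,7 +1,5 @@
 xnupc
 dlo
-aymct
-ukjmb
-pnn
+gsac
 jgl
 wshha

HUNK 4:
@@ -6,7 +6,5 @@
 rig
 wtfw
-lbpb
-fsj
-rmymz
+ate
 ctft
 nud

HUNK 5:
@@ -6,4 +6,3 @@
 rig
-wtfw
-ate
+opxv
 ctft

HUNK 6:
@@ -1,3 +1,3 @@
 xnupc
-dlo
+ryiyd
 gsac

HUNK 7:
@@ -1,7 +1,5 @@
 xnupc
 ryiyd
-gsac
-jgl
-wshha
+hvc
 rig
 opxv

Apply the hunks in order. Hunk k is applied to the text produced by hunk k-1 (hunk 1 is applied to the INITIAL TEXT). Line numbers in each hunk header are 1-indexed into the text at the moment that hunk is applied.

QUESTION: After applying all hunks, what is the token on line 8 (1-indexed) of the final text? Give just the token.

Hunk 1: at line 5 remove [kcl] add [rig,wtfw,lbpb] -> 13 lines: xnupc dlo aymct ukjmb uspor rig wtfw lbpb fsj rmymz ctft nud soy
Hunk 2: at line 3 remove [uspor] add [pnn,jgl,wshha] -> 15 lines: xnupc dlo aymct ukjmb pnn jgl wshha rig wtfw lbpb fsj rmymz ctft nud soy
Hunk 3: at line 1 remove [aymct,ukjmb,pnn] add [gsac] -> 13 lines: xnupc dlo gsac jgl wshha rig wtfw lbpb fsj rmymz ctft nud soy
Hunk 4: at line 6 remove [lbpb,fsj,rmymz] add [ate] -> 11 lines: xnupc dlo gsac jgl wshha rig wtfw ate ctft nud soy
Hunk 5: at line 6 remove [wtfw,ate] add [opxv] -> 10 lines: xnupc dlo gsac jgl wshha rig opxv ctft nud soy
Hunk 6: at line 1 remove [dlo] add [ryiyd] -> 10 lines: xnupc ryiyd gsac jgl wshha rig opxv ctft nud soy
Hunk 7: at line 1 remove [gsac,jgl,wshha] add [hvc] -> 8 lines: xnupc ryiyd hvc rig opxv ctft nud soy
Final line 8: soy

Answer: soy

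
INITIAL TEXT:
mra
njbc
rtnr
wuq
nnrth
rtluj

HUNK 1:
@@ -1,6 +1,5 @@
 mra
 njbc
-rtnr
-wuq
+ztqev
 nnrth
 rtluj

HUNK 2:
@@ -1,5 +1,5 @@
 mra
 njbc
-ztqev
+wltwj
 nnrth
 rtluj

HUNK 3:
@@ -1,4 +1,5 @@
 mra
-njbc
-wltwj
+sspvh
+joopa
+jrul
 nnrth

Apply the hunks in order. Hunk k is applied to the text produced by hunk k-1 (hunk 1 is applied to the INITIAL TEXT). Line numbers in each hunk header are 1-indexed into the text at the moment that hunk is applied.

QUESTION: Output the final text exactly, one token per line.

Hunk 1: at line 1 remove [rtnr,wuq] add [ztqev] -> 5 lines: mra njbc ztqev nnrth rtluj
Hunk 2: at line 1 remove [ztqev] add [wltwj] -> 5 lines: mra njbc wltwj nnrth rtluj
Hunk 3: at line 1 remove [njbc,wltwj] add [sspvh,joopa,jrul] -> 6 lines: mra sspvh joopa jrul nnrth rtluj

Answer: mra
sspvh
joopa
jrul
nnrth
rtluj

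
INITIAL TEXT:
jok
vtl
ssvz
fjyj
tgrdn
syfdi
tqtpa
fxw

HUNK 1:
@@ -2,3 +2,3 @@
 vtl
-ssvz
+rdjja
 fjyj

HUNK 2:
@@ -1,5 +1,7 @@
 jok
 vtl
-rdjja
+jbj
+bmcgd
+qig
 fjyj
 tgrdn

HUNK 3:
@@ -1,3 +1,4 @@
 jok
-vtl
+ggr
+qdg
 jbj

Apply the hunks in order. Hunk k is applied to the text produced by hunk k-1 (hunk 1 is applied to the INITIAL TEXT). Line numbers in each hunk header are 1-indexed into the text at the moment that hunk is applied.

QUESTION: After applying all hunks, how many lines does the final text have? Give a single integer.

Hunk 1: at line 2 remove [ssvz] add [rdjja] -> 8 lines: jok vtl rdjja fjyj tgrdn syfdi tqtpa fxw
Hunk 2: at line 1 remove [rdjja] add [jbj,bmcgd,qig] -> 10 lines: jok vtl jbj bmcgd qig fjyj tgrdn syfdi tqtpa fxw
Hunk 3: at line 1 remove [vtl] add [ggr,qdg] -> 11 lines: jok ggr qdg jbj bmcgd qig fjyj tgrdn syfdi tqtpa fxw
Final line count: 11

Answer: 11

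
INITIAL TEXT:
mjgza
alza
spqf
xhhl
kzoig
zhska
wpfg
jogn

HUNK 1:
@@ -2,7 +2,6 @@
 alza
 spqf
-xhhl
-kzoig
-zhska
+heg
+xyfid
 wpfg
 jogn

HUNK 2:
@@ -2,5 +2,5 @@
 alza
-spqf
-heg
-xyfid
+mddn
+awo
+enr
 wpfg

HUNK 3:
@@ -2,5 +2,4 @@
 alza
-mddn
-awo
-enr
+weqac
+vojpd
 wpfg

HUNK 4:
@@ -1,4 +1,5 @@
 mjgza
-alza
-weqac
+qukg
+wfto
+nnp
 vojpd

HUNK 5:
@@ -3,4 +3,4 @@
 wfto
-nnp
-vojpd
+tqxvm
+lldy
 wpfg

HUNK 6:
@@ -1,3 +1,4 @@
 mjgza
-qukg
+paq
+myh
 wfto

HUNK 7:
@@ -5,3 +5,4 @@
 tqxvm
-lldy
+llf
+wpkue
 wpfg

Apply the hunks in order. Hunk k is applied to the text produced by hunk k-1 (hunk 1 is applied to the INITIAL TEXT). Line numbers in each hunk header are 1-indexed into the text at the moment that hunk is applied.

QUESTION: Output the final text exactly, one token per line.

Hunk 1: at line 2 remove [xhhl,kzoig,zhska] add [heg,xyfid] -> 7 lines: mjgza alza spqf heg xyfid wpfg jogn
Hunk 2: at line 2 remove [spqf,heg,xyfid] add [mddn,awo,enr] -> 7 lines: mjgza alza mddn awo enr wpfg jogn
Hunk 3: at line 2 remove [mddn,awo,enr] add [weqac,vojpd] -> 6 lines: mjgza alza weqac vojpd wpfg jogn
Hunk 4: at line 1 remove [alza,weqac] add [qukg,wfto,nnp] -> 7 lines: mjgza qukg wfto nnp vojpd wpfg jogn
Hunk 5: at line 3 remove [nnp,vojpd] add [tqxvm,lldy] -> 7 lines: mjgza qukg wfto tqxvm lldy wpfg jogn
Hunk 6: at line 1 remove [qukg] add [paq,myh] -> 8 lines: mjgza paq myh wfto tqxvm lldy wpfg jogn
Hunk 7: at line 5 remove [lldy] add [llf,wpkue] -> 9 lines: mjgza paq myh wfto tqxvm llf wpkue wpfg jogn

Answer: mjgza
paq
myh
wfto
tqxvm
llf
wpkue
wpfg
jogn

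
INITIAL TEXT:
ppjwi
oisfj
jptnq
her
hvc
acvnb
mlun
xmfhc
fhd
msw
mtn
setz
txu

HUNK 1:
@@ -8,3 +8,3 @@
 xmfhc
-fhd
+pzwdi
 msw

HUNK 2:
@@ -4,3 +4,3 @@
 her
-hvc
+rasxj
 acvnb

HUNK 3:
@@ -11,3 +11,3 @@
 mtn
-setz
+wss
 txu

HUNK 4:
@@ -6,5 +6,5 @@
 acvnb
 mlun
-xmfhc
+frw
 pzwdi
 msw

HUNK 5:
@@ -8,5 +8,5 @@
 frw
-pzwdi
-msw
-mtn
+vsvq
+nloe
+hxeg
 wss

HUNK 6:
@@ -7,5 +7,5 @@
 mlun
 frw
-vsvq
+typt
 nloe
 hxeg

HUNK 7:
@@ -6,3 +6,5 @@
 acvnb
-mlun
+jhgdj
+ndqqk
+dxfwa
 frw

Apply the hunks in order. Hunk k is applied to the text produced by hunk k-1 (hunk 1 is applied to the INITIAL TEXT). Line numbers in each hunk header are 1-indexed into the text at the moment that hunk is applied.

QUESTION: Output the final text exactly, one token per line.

Hunk 1: at line 8 remove [fhd] add [pzwdi] -> 13 lines: ppjwi oisfj jptnq her hvc acvnb mlun xmfhc pzwdi msw mtn setz txu
Hunk 2: at line 4 remove [hvc] add [rasxj] -> 13 lines: ppjwi oisfj jptnq her rasxj acvnb mlun xmfhc pzwdi msw mtn setz txu
Hunk 3: at line 11 remove [setz] add [wss] -> 13 lines: ppjwi oisfj jptnq her rasxj acvnb mlun xmfhc pzwdi msw mtn wss txu
Hunk 4: at line 6 remove [xmfhc] add [frw] -> 13 lines: ppjwi oisfj jptnq her rasxj acvnb mlun frw pzwdi msw mtn wss txu
Hunk 5: at line 8 remove [pzwdi,msw,mtn] add [vsvq,nloe,hxeg] -> 13 lines: ppjwi oisfj jptnq her rasxj acvnb mlun frw vsvq nloe hxeg wss txu
Hunk 6: at line 7 remove [vsvq] add [typt] -> 13 lines: ppjwi oisfj jptnq her rasxj acvnb mlun frw typt nloe hxeg wss txu
Hunk 7: at line 6 remove [mlun] add [jhgdj,ndqqk,dxfwa] -> 15 lines: ppjwi oisfj jptnq her rasxj acvnb jhgdj ndqqk dxfwa frw typt nloe hxeg wss txu

Answer: ppjwi
oisfj
jptnq
her
rasxj
acvnb
jhgdj
ndqqk
dxfwa
frw
typt
nloe
hxeg
wss
txu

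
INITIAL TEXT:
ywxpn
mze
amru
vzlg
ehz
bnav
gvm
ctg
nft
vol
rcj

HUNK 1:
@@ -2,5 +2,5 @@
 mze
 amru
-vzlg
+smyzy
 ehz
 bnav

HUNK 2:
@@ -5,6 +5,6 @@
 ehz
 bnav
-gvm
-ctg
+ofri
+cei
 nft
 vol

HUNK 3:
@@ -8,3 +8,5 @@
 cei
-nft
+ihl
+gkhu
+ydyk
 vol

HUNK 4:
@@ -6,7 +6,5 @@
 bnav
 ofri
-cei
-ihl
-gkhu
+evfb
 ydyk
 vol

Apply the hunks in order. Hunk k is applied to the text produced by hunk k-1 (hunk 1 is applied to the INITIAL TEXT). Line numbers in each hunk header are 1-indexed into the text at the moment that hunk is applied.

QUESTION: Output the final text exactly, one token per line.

Answer: ywxpn
mze
amru
smyzy
ehz
bnav
ofri
evfb
ydyk
vol
rcj

Derivation:
Hunk 1: at line 2 remove [vzlg] add [smyzy] -> 11 lines: ywxpn mze amru smyzy ehz bnav gvm ctg nft vol rcj
Hunk 2: at line 5 remove [gvm,ctg] add [ofri,cei] -> 11 lines: ywxpn mze amru smyzy ehz bnav ofri cei nft vol rcj
Hunk 3: at line 8 remove [nft] add [ihl,gkhu,ydyk] -> 13 lines: ywxpn mze amru smyzy ehz bnav ofri cei ihl gkhu ydyk vol rcj
Hunk 4: at line 6 remove [cei,ihl,gkhu] add [evfb] -> 11 lines: ywxpn mze amru smyzy ehz bnav ofri evfb ydyk vol rcj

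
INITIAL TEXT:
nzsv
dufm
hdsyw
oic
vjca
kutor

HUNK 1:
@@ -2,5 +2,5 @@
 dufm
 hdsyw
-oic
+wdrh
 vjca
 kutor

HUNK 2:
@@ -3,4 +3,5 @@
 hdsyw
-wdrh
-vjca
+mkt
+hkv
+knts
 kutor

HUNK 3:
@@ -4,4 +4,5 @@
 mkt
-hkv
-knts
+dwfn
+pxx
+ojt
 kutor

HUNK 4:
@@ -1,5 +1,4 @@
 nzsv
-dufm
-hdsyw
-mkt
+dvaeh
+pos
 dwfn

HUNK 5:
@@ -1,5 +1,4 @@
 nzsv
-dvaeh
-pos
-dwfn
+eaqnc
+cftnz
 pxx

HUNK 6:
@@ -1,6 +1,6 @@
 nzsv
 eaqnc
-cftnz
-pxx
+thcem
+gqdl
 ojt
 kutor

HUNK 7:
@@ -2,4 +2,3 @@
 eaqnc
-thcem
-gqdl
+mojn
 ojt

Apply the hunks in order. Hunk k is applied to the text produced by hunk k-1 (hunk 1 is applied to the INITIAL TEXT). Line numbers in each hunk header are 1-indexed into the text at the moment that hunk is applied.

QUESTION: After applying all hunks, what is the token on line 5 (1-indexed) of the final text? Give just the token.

Hunk 1: at line 2 remove [oic] add [wdrh] -> 6 lines: nzsv dufm hdsyw wdrh vjca kutor
Hunk 2: at line 3 remove [wdrh,vjca] add [mkt,hkv,knts] -> 7 lines: nzsv dufm hdsyw mkt hkv knts kutor
Hunk 3: at line 4 remove [hkv,knts] add [dwfn,pxx,ojt] -> 8 lines: nzsv dufm hdsyw mkt dwfn pxx ojt kutor
Hunk 4: at line 1 remove [dufm,hdsyw,mkt] add [dvaeh,pos] -> 7 lines: nzsv dvaeh pos dwfn pxx ojt kutor
Hunk 5: at line 1 remove [dvaeh,pos,dwfn] add [eaqnc,cftnz] -> 6 lines: nzsv eaqnc cftnz pxx ojt kutor
Hunk 6: at line 1 remove [cftnz,pxx] add [thcem,gqdl] -> 6 lines: nzsv eaqnc thcem gqdl ojt kutor
Hunk 7: at line 2 remove [thcem,gqdl] add [mojn] -> 5 lines: nzsv eaqnc mojn ojt kutor
Final line 5: kutor

Answer: kutor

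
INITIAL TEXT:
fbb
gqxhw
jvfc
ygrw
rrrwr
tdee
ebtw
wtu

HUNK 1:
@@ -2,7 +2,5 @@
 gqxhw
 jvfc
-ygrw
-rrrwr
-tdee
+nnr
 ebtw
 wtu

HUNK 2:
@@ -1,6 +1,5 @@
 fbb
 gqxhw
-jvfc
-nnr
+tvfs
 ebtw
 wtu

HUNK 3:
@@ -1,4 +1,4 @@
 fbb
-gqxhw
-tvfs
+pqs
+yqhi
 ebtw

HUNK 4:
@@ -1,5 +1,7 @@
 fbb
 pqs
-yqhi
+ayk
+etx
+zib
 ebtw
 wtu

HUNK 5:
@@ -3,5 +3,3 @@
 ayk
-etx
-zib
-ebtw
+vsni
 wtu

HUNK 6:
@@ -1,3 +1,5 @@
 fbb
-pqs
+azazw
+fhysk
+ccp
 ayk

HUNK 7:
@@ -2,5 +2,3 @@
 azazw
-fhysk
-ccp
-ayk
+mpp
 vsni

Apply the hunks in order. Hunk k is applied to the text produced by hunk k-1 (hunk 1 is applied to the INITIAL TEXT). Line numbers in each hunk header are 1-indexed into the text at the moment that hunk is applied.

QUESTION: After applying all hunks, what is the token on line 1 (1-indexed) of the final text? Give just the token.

Answer: fbb

Derivation:
Hunk 1: at line 2 remove [ygrw,rrrwr,tdee] add [nnr] -> 6 lines: fbb gqxhw jvfc nnr ebtw wtu
Hunk 2: at line 1 remove [jvfc,nnr] add [tvfs] -> 5 lines: fbb gqxhw tvfs ebtw wtu
Hunk 3: at line 1 remove [gqxhw,tvfs] add [pqs,yqhi] -> 5 lines: fbb pqs yqhi ebtw wtu
Hunk 4: at line 1 remove [yqhi] add [ayk,etx,zib] -> 7 lines: fbb pqs ayk etx zib ebtw wtu
Hunk 5: at line 3 remove [etx,zib,ebtw] add [vsni] -> 5 lines: fbb pqs ayk vsni wtu
Hunk 6: at line 1 remove [pqs] add [azazw,fhysk,ccp] -> 7 lines: fbb azazw fhysk ccp ayk vsni wtu
Hunk 7: at line 2 remove [fhysk,ccp,ayk] add [mpp] -> 5 lines: fbb azazw mpp vsni wtu
Final line 1: fbb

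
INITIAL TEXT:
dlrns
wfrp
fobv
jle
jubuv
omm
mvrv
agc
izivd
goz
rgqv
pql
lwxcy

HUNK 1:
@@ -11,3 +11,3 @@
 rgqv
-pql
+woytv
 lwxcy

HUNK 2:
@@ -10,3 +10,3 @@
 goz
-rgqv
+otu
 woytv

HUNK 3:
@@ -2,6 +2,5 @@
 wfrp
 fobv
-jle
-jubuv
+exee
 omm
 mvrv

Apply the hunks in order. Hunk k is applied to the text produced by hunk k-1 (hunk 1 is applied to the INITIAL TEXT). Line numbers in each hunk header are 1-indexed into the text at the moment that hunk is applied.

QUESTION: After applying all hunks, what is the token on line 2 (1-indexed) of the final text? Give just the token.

Hunk 1: at line 11 remove [pql] add [woytv] -> 13 lines: dlrns wfrp fobv jle jubuv omm mvrv agc izivd goz rgqv woytv lwxcy
Hunk 2: at line 10 remove [rgqv] add [otu] -> 13 lines: dlrns wfrp fobv jle jubuv omm mvrv agc izivd goz otu woytv lwxcy
Hunk 3: at line 2 remove [jle,jubuv] add [exee] -> 12 lines: dlrns wfrp fobv exee omm mvrv agc izivd goz otu woytv lwxcy
Final line 2: wfrp

Answer: wfrp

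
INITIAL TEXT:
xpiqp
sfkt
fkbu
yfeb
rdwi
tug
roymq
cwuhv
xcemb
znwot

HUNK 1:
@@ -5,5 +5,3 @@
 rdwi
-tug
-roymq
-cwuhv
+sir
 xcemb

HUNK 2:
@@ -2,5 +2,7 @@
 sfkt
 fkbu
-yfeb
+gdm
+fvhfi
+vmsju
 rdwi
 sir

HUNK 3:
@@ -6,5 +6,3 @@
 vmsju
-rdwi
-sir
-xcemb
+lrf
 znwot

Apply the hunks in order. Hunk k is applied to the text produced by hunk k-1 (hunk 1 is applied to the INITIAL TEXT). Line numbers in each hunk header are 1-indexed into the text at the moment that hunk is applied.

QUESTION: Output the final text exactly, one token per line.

Answer: xpiqp
sfkt
fkbu
gdm
fvhfi
vmsju
lrf
znwot

Derivation:
Hunk 1: at line 5 remove [tug,roymq,cwuhv] add [sir] -> 8 lines: xpiqp sfkt fkbu yfeb rdwi sir xcemb znwot
Hunk 2: at line 2 remove [yfeb] add [gdm,fvhfi,vmsju] -> 10 lines: xpiqp sfkt fkbu gdm fvhfi vmsju rdwi sir xcemb znwot
Hunk 3: at line 6 remove [rdwi,sir,xcemb] add [lrf] -> 8 lines: xpiqp sfkt fkbu gdm fvhfi vmsju lrf znwot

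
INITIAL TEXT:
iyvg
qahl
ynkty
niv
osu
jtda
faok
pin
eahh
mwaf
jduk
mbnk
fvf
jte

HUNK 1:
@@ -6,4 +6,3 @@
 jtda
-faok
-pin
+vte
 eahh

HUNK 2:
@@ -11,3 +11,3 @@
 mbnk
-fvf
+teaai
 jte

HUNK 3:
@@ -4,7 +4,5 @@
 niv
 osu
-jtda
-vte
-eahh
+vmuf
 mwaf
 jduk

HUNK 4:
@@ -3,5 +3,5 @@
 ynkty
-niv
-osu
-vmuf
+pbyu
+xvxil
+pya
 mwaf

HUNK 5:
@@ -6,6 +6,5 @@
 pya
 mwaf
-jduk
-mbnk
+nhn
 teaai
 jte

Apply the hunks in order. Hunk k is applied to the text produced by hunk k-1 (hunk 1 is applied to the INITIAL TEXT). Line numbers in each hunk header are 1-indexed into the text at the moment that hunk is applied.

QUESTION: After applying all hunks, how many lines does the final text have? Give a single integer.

Hunk 1: at line 6 remove [faok,pin] add [vte] -> 13 lines: iyvg qahl ynkty niv osu jtda vte eahh mwaf jduk mbnk fvf jte
Hunk 2: at line 11 remove [fvf] add [teaai] -> 13 lines: iyvg qahl ynkty niv osu jtda vte eahh mwaf jduk mbnk teaai jte
Hunk 3: at line 4 remove [jtda,vte,eahh] add [vmuf] -> 11 lines: iyvg qahl ynkty niv osu vmuf mwaf jduk mbnk teaai jte
Hunk 4: at line 3 remove [niv,osu,vmuf] add [pbyu,xvxil,pya] -> 11 lines: iyvg qahl ynkty pbyu xvxil pya mwaf jduk mbnk teaai jte
Hunk 5: at line 6 remove [jduk,mbnk] add [nhn] -> 10 lines: iyvg qahl ynkty pbyu xvxil pya mwaf nhn teaai jte
Final line count: 10

Answer: 10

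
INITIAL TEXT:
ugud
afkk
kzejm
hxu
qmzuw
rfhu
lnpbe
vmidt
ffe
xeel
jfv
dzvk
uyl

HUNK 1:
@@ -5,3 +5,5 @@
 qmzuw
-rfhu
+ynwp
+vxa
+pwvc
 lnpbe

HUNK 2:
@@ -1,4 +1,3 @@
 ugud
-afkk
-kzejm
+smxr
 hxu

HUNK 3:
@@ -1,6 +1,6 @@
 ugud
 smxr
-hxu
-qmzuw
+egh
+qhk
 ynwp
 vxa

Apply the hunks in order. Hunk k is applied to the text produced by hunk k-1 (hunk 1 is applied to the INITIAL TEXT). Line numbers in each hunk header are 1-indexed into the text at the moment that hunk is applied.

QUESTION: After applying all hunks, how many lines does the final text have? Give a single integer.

Hunk 1: at line 5 remove [rfhu] add [ynwp,vxa,pwvc] -> 15 lines: ugud afkk kzejm hxu qmzuw ynwp vxa pwvc lnpbe vmidt ffe xeel jfv dzvk uyl
Hunk 2: at line 1 remove [afkk,kzejm] add [smxr] -> 14 lines: ugud smxr hxu qmzuw ynwp vxa pwvc lnpbe vmidt ffe xeel jfv dzvk uyl
Hunk 3: at line 1 remove [hxu,qmzuw] add [egh,qhk] -> 14 lines: ugud smxr egh qhk ynwp vxa pwvc lnpbe vmidt ffe xeel jfv dzvk uyl
Final line count: 14

Answer: 14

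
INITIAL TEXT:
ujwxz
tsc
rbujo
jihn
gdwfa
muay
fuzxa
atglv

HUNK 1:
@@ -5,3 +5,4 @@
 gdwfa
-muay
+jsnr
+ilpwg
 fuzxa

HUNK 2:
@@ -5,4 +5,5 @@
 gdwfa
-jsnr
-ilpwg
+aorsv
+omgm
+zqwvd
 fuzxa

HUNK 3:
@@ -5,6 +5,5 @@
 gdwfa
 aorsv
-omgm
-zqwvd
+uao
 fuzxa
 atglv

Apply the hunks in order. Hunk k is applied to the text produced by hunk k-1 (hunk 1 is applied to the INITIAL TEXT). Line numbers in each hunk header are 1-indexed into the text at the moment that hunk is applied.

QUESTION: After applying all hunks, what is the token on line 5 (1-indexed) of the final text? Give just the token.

Answer: gdwfa

Derivation:
Hunk 1: at line 5 remove [muay] add [jsnr,ilpwg] -> 9 lines: ujwxz tsc rbujo jihn gdwfa jsnr ilpwg fuzxa atglv
Hunk 2: at line 5 remove [jsnr,ilpwg] add [aorsv,omgm,zqwvd] -> 10 lines: ujwxz tsc rbujo jihn gdwfa aorsv omgm zqwvd fuzxa atglv
Hunk 3: at line 5 remove [omgm,zqwvd] add [uao] -> 9 lines: ujwxz tsc rbujo jihn gdwfa aorsv uao fuzxa atglv
Final line 5: gdwfa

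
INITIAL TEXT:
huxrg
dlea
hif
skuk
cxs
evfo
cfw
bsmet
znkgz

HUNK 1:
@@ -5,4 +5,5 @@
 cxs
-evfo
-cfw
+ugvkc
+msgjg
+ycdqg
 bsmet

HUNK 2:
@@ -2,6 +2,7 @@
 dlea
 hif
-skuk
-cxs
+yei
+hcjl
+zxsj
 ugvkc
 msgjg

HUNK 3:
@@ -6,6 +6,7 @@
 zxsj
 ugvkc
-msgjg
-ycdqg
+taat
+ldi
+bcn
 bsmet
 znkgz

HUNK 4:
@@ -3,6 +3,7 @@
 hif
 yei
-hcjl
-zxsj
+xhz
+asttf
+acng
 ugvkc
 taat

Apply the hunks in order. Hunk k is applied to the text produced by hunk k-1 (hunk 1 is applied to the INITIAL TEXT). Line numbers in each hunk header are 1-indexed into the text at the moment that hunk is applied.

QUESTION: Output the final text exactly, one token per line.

Answer: huxrg
dlea
hif
yei
xhz
asttf
acng
ugvkc
taat
ldi
bcn
bsmet
znkgz

Derivation:
Hunk 1: at line 5 remove [evfo,cfw] add [ugvkc,msgjg,ycdqg] -> 10 lines: huxrg dlea hif skuk cxs ugvkc msgjg ycdqg bsmet znkgz
Hunk 2: at line 2 remove [skuk,cxs] add [yei,hcjl,zxsj] -> 11 lines: huxrg dlea hif yei hcjl zxsj ugvkc msgjg ycdqg bsmet znkgz
Hunk 3: at line 6 remove [msgjg,ycdqg] add [taat,ldi,bcn] -> 12 lines: huxrg dlea hif yei hcjl zxsj ugvkc taat ldi bcn bsmet znkgz
Hunk 4: at line 3 remove [hcjl,zxsj] add [xhz,asttf,acng] -> 13 lines: huxrg dlea hif yei xhz asttf acng ugvkc taat ldi bcn bsmet znkgz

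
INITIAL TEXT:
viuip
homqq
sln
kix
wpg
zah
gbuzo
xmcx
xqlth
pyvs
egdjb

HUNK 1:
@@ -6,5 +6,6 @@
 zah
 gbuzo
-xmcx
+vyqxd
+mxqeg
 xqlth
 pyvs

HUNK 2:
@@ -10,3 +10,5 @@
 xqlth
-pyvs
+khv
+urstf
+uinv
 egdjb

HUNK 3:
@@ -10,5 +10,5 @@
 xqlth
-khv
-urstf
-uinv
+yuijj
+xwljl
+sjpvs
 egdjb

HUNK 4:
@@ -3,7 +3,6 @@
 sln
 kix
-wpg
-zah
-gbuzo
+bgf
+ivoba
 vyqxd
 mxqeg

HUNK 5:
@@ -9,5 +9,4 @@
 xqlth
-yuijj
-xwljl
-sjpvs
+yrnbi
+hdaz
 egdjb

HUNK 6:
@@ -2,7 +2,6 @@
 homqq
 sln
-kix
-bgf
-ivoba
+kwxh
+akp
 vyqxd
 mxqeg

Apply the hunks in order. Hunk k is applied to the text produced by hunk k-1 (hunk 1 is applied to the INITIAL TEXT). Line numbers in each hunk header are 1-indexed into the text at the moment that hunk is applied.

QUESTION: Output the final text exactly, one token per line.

Answer: viuip
homqq
sln
kwxh
akp
vyqxd
mxqeg
xqlth
yrnbi
hdaz
egdjb

Derivation:
Hunk 1: at line 6 remove [xmcx] add [vyqxd,mxqeg] -> 12 lines: viuip homqq sln kix wpg zah gbuzo vyqxd mxqeg xqlth pyvs egdjb
Hunk 2: at line 10 remove [pyvs] add [khv,urstf,uinv] -> 14 lines: viuip homqq sln kix wpg zah gbuzo vyqxd mxqeg xqlth khv urstf uinv egdjb
Hunk 3: at line 10 remove [khv,urstf,uinv] add [yuijj,xwljl,sjpvs] -> 14 lines: viuip homqq sln kix wpg zah gbuzo vyqxd mxqeg xqlth yuijj xwljl sjpvs egdjb
Hunk 4: at line 3 remove [wpg,zah,gbuzo] add [bgf,ivoba] -> 13 lines: viuip homqq sln kix bgf ivoba vyqxd mxqeg xqlth yuijj xwljl sjpvs egdjb
Hunk 5: at line 9 remove [yuijj,xwljl,sjpvs] add [yrnbi,hdaz] -> 12 lines: viuip homqq sln kix bgf ivoba vyqxd mxqeg xqlth yrnbi hdaz egdjb
Hunk 6: at line 2 remove [kix,bgf,ivoba] add [kwxh,akp] -> 11 lines: viuip homqq sln kwxh akp vyqxd mxqeg xqlth yrnbi hdaz egdjb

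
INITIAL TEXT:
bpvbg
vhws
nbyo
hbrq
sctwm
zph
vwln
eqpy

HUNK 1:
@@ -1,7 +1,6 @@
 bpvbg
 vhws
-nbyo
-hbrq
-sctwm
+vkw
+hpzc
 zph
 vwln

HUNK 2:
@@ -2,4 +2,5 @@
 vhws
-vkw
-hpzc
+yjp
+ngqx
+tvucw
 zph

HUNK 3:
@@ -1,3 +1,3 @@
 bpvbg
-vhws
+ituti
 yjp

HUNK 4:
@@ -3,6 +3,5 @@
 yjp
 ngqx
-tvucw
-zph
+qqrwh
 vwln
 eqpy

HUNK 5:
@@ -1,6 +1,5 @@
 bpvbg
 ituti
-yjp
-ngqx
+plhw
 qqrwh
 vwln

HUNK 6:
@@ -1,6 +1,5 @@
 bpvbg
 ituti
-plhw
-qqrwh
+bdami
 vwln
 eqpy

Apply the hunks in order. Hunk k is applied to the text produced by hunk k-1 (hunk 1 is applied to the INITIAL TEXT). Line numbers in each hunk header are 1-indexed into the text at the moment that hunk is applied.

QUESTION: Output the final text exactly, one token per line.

Answer: bpvbg
ituti
bdami
vwln
eqpy

Derivation:
Hunk 1: at line 1 remove [nbyo,hbrq,sctwm] add [vkw,hpzc] -> 7 lines: bpvbg vhws vkw hpzc zph vwln eqpy
Hunk 2: at line 2 remove [vkw,hpzc] add [yjp,ngqx,tvucw] -> 8 lines: bpvbg vhws yjp ngqx tvucw zph vwln eqpy
Hunk 3: at line 1 remove [vhws] add [ituti] -> 8 lines: bpvbg ituti yjp ngqx tvucw zph vwln eqpy
Hunk 4: at line 3 remove [tvucw,zph] add [qqrwh] -> 7 lines: bpvbg ituti yjp ngqx qqrwh vwln eqpy
Hunk 5: at line 1 remove [yjp,ngqx] add [plhw] -> 6 lines: bpvbg ituti plhw qqrwh vwln eqpy
Hunk 6: at line 1 remove [plhw,qqrwh] add [bdami] -> 5 lines: bpvbg ituti bdami vwln eqpy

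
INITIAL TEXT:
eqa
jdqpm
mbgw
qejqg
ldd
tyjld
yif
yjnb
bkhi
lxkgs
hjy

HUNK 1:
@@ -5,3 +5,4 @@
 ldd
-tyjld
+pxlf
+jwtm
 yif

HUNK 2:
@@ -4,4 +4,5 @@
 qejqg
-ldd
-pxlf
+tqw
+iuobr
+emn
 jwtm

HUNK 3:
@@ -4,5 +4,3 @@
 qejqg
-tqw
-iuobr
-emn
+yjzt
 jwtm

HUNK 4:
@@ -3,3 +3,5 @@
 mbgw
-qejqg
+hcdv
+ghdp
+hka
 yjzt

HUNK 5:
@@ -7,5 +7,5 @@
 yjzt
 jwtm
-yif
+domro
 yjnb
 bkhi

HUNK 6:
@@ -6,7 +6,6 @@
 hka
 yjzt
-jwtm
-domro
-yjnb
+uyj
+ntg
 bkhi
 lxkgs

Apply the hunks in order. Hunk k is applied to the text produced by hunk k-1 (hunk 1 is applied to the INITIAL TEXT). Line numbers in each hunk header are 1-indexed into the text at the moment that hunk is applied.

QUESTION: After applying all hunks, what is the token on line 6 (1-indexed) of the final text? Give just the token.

Answer: hka

Derivation:
Hunk 1: at line 5 remove [tyjld] add [pxlf,jwtm] -> 12 lines: eqa jdqpm mbgw qejqg ldd pxlf jwtm yif yjnb bkhi lxkgs hjy
Hunk 2: at line 4 remove [ldd,pxlf] add [tqw,iuobr,emn] -> 13 lines: eqa jdqpm mbgw qejqg tqw iuobr emn jwtm yif yjnb bkhi lxkgs hjy
Hunk 3: at line 4 remove [tqw,iuobr,emn] add [yjzt] -> 11 lines: eqa jdqpm mbgw qejqg yjzt jwtm yif yjnb bkhi lxkgs hjy
Hunk 4: at line 3 remove [qejqg] add [hcdv,ghdp,hka] -> 13 lines: eqa jdqpm mbgw hcdv ghdp hka yjzt jwtm yif yjnb bkhi lxkgs hjy
Hunk 5: at line 7 remove [yif] add [domro] -> 13 lines: eqa jdqpm mbgw hcdv ghdp hka yjzt jwtm domro yjnb bkhi lxkgs hjy
Hunk 6: at line 6 remove [jwtm,domro,yjnb] add [uyj,ntg] -> 12 lines: eqa jdqpm mbgw hcdv ghdp hka yjzt uyj ntg bkhi lxkgs hjy
Final line 6: hka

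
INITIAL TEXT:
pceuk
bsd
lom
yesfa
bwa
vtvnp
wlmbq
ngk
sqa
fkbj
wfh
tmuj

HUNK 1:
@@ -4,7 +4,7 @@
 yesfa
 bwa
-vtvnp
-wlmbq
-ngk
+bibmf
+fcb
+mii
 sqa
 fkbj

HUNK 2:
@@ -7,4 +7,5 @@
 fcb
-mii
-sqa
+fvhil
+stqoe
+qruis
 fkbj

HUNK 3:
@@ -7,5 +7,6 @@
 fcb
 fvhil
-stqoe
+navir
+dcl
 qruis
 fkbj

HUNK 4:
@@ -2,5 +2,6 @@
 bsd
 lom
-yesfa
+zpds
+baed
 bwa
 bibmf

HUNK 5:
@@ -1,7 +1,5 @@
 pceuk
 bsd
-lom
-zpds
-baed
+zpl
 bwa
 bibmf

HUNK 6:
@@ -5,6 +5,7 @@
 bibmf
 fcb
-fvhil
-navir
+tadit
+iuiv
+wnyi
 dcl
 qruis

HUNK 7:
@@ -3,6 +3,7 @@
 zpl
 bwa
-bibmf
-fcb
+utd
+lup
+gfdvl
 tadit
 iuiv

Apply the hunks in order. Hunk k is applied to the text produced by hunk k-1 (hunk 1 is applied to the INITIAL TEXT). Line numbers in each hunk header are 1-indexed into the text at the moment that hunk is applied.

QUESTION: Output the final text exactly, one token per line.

Answer: pceuk
bsd
zpl
bwa
utd
lup
gfdvl
tadit
iuiv
wnyi
dcl
qruis
fkbj
wfh
tmuj

Derivation:
Hunk 1: at line 4 remove [vtvnp,wlmbq,ngk] add [bibmf,fcb,mii] -> 12 lines: pceuk bsd lom yesfa bwa bibmf fcb mii sqa fkbj wfh tmuj
Hunk 2: at line 7 remove [mii,sqa] add [fvhil,stqoe,qruis] -> 13 lines: pceuk bsd lom yesfa bwa bibmf fcb fvhil stqoe qruis fkbj wfh tmuj
Hunk 3: at line 7 remove [stqoe] add [navir,dcl] -> 14 lines: pceuk bsd lom yesfa bwa bibmf fcb fvhil navir dcl qruis fkbj wfh tmuj
Hunk 4: at line 2 remove [yesfa] add [zpds,baed] -> 15 lines: pceuk bsd lom zpds baed bwa bibmf fcb fvhil navir dcl qruis fkbj wfh tmuj
Hunk 5: at line 1 remove [lom,zpds,baed] add [zpl] -> 13 lines: pceuk bsd zpl bwa bibmf fcb fvhil navir dcl qruis fkbj wfh tmuj
Hunk 6: at line 5 remove [fvhil,navir] add [tadit,iuiv,wnyi] -> 14 lines: pceuk bsd zpl bwa bibmf fcb tadit iuiv wnyi dcl qruis fkbj wfh tmuj
Hunk 7: at line 3 remove [bibmf,fcb] add [utd,lup,gfdvl] -> 15 lines: pceuk bsd zpl bwa utd lup gfdvl tadit iuiv wnyi dcl qruis fkbj wfh tmuj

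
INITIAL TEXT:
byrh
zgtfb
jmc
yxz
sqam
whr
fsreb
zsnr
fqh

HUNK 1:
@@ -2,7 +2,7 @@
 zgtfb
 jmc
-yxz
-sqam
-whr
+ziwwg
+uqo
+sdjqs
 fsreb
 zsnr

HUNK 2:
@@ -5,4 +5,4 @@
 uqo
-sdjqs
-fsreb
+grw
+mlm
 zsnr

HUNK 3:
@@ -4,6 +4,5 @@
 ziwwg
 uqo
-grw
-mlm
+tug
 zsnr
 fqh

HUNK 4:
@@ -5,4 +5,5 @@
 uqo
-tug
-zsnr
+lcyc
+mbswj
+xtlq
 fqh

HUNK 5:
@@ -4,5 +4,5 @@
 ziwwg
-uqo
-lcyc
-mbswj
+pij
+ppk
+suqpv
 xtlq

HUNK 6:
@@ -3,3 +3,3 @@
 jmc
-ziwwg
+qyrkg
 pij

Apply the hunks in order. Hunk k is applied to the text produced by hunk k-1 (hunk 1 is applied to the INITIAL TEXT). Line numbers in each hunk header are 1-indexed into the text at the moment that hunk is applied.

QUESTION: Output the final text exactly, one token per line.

Answer: byrh
zgtfb
jmc
qyrkg
pij
ppk
suqpv
xtlq
fqh

Derivation:
Hunk 1: at line 2 remove [yxz,sqam,whr] add [ziwwg,uqo,sdjqs] -> 9 lines: byrh zgtfb jmc ziwwg uqo sdjqs fsreb zsnr fqh
Hunk 2: at line 5 remove [sdjqs,fsreb] add [grw,mlm] -> 9 lines: byrh zgtfb jmc ziwwg uqo grw mlm zsnr fqh
Hunk 3: at line 4 remove [grw,mlm] add [tug] -> 8 lines: byrh zgtfb jmc ziwwg uqo tug zsnr fqh
Hunk 4: at line 5 remove [tug,zsnr] add [lcyc,mbswj,xtlq] -> 9 lines: byrh zgtfb jmc ziwwg uqo lcyc mbswj xtlq fqh
Hunk 5: at line 4 remove [uqo,lcyc,mbswj] add [pij,ppk,suqpv] -> 9 lines: byrh zgtfb jmc ziwwg pij ppk suqpv xtlq fqh
Hunk 6: at line 3 remove [ziwwg] add [qyrkg] -> 9 lines: byrh zgtfb jmc qyrkg pij ppk suqpv xtlq fqh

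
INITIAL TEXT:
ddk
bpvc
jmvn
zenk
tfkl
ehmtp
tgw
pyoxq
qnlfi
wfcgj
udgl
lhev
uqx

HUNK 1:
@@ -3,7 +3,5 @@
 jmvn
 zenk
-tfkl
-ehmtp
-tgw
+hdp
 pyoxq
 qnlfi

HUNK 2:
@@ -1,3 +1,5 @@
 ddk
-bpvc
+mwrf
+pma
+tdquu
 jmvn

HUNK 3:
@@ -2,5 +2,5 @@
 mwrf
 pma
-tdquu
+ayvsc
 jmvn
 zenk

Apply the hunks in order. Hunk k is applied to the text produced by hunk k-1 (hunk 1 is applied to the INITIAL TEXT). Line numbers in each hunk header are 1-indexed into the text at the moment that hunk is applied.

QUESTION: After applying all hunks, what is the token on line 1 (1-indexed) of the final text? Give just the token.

Answer: ddk

Derivation:
Hunk 1: at line 3 remove [tfkl,ehmtp,tgw] add [hdp] -> 11 lines: ddk bpvc jmvn zenk hdp pyoxq qnlfi wfcgj udgl lhev uqx
Hunk 2: at line 1 remove [bpvc] add [mwrf,pma,tdquu] -> 13 lines: ddk mwrf pma tdquu jmvn zenk hdp pyoxq qnlfi wfcgj udgl lhev uqx
Hunk 3: at line 2 remove [tdquu] add [ayvsc] -> 13 lines: ddk mwrf pma ayvsc jmvn zenk hdp pyoxq qnlfi wfcgj udgl lhev uqx
Final line 1: ddk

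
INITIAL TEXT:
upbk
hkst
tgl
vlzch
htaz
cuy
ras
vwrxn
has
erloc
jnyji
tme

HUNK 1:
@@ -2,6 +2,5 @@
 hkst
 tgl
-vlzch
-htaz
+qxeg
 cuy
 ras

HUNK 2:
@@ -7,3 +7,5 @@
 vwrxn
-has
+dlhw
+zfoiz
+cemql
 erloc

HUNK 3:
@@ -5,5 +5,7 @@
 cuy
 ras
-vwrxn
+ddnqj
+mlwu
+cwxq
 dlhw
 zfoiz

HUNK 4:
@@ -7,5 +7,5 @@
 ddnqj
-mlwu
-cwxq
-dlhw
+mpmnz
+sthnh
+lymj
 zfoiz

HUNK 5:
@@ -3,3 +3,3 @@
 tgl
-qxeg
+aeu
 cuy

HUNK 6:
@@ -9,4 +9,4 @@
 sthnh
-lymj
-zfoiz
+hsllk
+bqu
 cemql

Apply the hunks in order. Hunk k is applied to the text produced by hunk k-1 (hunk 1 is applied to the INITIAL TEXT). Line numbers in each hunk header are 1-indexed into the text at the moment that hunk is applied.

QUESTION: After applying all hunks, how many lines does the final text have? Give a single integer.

Hunk 1: at line 2 remove [vlzch,htaz] add [qxeg] -> 11 lines: upbk hkst tgl qxeg cuy ras vwrxn has erloc jnyji tme
Hunk 2: at line 7 remove [has] add [dlhw,zfoiz,cemql] -> 13 lines: upbk hkst tgl qxeg cuy ras vwrxn dlhw zfoiz cemql erloc jnyji tme
Hunk 3: at line 5 remove [vwrxn] add [ddnqj,mlwu,cwxq] -> 15 lines: upbk hkst tgl qxeg cuy ras ddnqj mlwu cwxq dlhw zfoiz cemql erloc jnyji tme
Hunk 4: at line 7 remove [mlwu,cwxq,dlhw] add [mpmnz,sthnh,lymj] -> 15 lines: upbk hkst tgl qxeg cuy ras ddnqj mpmnz sthnh lymj zfoiz cemql erloc jnyji tme
Hunk 5: at line 3 remove [qxeg] add [aeu] -> 15 lines: upbk hkst tgl aeu cuy ras ddnqj mpmnz sthnh lymj zfoiz cemql erloc jnyji tme
Hunk 6: at line 9 remove [lymj,zfoiz] add [hsllk,bqu] -> 15 lines: upbk hkst tgl aeu cuy ras ddnqj mpmnz sthnh hsllk bqu cemql erloc jnyji tme
Final line count: 15

Answer: 15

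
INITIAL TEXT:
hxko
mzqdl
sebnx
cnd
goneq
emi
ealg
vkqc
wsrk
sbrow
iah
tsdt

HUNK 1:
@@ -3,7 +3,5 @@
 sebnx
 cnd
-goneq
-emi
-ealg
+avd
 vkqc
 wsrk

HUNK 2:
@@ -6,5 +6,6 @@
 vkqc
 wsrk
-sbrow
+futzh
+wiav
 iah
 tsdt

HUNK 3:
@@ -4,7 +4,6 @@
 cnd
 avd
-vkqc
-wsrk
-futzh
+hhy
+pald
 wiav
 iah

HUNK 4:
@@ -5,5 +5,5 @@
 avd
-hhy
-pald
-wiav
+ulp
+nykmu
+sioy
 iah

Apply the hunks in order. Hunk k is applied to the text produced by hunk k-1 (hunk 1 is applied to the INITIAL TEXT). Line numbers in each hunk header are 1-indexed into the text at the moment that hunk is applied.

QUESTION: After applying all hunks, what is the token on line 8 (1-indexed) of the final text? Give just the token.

Answer: sioy

Derivation:
Hunk 1: at line 3 remove [goneq,emi,ealg] add [avd] -> 10 lines: hxko mzqdl sebnx cnd avd vkqc wsrk sbrow iah tsdt
Hunk 2: at line 6 remove [sbrow] add [futzh,wiav] -> 11 lines: hxko mzqdl sebnx cnd avd vkqc wsrk futzh wiav iah tsdt
Hunk 3: at line 4 remove [vkqc,wsrk,futzh] add [hhy,pald] -> 10 lines: hxko mzqdl sebnx cnd avd hhy pald wiav iah tsdt
Hunk 4: at line 5 remove [hhy,pald,wiav] add [ulp,nykmu,sioy] -> 10 lines: hxko mzqdl sebnx cnd avd ulp nykmu sioy iah tsdt
Final line 8: sioy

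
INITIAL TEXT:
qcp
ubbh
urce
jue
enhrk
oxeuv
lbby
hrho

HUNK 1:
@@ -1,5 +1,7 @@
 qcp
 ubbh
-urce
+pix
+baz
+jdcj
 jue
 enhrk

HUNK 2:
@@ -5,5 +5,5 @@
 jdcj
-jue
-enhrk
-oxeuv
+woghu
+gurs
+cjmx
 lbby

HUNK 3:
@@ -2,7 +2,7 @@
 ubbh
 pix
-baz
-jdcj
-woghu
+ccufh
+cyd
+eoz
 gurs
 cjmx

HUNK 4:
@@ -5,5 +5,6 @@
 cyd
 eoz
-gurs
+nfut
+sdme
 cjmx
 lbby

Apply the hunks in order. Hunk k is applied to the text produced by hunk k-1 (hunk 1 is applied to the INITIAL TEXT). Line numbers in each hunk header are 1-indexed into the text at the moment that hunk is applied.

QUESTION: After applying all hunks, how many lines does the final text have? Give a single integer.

Answer: 11

Derivation:
Hunk 1: at line 1 remove [urce] add [pix,baz,jdcj] -> 10 lines: qcp ubbh pix baz jdcj jue enhrk oxeuv lbby hrho
Hunk 2: at line 5 remove [jue,enhrk,oxeuv] add [woghu,gurs,cjmx] -> 10 lines: qcp ubbh pix baz jdcj woghu gurs cjmx lbby hrho
Hunk 3: at line 2 remove [baz,jdcj,woghu] add [ccufh,cyd,eoz] -> 10 lines: qcp ubbh pix ccufh cyd eoz gurs cjmx lbby hrho
Hunk 4: at line 5 remove [gurs] add [nfut,sdme] -> 11 lines: qcp ubbh pix ccufh cyd eoz nfut sdme cjmx lbby hrho
Final line count: 11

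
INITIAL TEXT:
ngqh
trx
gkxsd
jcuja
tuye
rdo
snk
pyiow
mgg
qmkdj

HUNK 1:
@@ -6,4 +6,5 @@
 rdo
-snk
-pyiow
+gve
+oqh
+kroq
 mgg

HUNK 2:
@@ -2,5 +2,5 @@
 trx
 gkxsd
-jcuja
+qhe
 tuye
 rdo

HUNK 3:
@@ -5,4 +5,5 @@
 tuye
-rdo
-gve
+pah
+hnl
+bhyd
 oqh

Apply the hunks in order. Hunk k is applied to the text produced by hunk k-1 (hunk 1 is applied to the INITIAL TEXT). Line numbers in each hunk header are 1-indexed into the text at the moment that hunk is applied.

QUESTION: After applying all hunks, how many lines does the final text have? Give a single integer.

Answer: 12

Derivation:
Hunk 1: at line 6 remove [snk,pyiow] add [gve,oqh,kroq] -> 11 lines: ngqh trx gkxsd jcuja tuye rdo gve oqh kroq mgg qmkdj
Hunk 2: at line 2 remove [jcuja] add [qhe] -> 11 lines: ngqh trx gkxsd qhe tuye rdo gve oqh kroq mgg qmkdj
Hunk 3: at line 5 remove [rdo,gve] add [pah,hnl,bhyd] -> 12 lines: ngqh trx gkxsd qhe tuye pah hnl bhyd oqh kroq mgg qmkdj
Final line count: 12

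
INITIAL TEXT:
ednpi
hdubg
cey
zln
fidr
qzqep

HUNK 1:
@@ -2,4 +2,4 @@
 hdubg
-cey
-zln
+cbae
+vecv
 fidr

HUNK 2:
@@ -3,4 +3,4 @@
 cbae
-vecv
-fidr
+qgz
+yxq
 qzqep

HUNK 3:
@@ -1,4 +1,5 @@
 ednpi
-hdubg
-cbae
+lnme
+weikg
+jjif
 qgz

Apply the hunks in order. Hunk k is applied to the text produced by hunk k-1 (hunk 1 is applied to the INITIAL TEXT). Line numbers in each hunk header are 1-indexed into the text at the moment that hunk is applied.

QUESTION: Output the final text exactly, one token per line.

Hunk 1: at line 2 remove [cey,zln] add [cbae,vecv] -> 6 lines: ednpi hdubg cbae vecv fidr qzqep
Hunk 2: at line 3 remove [vecv,fidr] add [qgz,yxq] -> 6 lines: ednpi hdubg cbae qgz yxq qzqep
Hunk 3: at line 1 remove [hdubg,cbae] add [lnme,weikg,jjif] -> 7 lines: ednpi lnme weikg jjif qgz yxq qzqep

Answer: ednpi
lnme
weikg
jjif
qgz
yxq
qzqep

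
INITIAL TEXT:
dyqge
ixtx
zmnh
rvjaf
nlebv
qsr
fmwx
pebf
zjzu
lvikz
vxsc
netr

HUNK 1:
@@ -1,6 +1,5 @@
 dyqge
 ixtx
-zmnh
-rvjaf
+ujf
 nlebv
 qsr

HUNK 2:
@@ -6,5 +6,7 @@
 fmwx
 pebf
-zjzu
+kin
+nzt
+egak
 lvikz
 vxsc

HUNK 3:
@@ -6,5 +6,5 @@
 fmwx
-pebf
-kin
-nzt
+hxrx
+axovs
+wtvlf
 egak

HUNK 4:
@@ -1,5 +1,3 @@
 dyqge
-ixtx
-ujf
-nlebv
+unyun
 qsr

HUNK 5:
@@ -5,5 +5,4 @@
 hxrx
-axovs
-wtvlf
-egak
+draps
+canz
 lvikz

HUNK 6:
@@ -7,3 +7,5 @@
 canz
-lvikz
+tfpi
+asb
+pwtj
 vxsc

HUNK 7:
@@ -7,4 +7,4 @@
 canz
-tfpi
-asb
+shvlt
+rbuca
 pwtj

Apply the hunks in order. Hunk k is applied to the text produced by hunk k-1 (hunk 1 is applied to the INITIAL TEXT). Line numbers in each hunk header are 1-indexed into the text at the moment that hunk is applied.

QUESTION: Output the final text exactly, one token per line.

Hunk 1: at line 1 remove [zmnh,rvjaf] add [ujf] -> 11 lines: dyqge ixtx ujf nlebv qsr fmwx pebf zjzu lvikz vxsc netr
Hunk 2: at line 6 remove [zjzu] add [kin,nzt,egak] -> 13 lines: dyqge ixtx ujf nlebv qsr fmwx pebf kin nzt egak lvikz vxsc netr
Hunk 3: at line 6 remove [pebf,kin,nzt] add [hxrx,axovs,wtvlf] -> 13 lines: dyqge ixtx ujf nlebv qsr fmwx hxrx axovs wtvlf egak lvikz vxsc netr
Hunk 4: at line 1 remove [ixtx,ujf,nlebv] add [unyun] -> 11 lines: dyqge unyun qsr fmwx hxrx axovs wtvlf egak lvikz vxsc netr
Hunk 5: at line 5 remove [axovs,wtvlf,egak] add [draps,canz] -> 10 lines: dyqge unyun qsr fmwx hxrx draps canz lvikz vxsc netr
Hunk 6: at line 7 remove [lvikz] add [tfpi,asb,pwtj] -> 12 lines: dyqge unyun qsr fmwx hxrx draps canz tfpi asb pwtj vxsc netr
Hunk 7: at line 7 remove [tfpi,asb] add [shvlt,rbuca] -> 12 lines: dyqge unyun qsr fmwx hxrx draps canz shvlt rbuca pwtj vxsc netr

Answer: dyqge
unyun
qsr
fmwx
hxrx
draps
canz
shvlt
rbuca
pwtj
vxsc
netr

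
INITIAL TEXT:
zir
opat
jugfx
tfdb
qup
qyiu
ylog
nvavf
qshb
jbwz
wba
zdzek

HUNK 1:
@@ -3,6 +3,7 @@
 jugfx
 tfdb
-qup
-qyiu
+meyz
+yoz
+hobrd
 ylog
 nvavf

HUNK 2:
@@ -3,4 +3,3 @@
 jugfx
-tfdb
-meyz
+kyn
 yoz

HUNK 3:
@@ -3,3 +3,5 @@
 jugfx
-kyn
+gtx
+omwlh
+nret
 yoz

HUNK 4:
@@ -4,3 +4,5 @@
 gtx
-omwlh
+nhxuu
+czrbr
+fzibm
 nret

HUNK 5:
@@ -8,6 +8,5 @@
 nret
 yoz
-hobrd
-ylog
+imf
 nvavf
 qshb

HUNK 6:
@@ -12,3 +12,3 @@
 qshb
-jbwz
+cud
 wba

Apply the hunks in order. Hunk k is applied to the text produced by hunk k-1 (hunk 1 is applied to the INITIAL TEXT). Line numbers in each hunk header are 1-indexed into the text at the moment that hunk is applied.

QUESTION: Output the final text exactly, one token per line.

Answer: zir
opat
jugfx
gtx
nhxuu
czrbr
fzibm
nret
yoz
imf
nvavf
qshb
cud
wba
zdzek

Derivation:
Hunk 1: at line 3 remove [qup,qyiu] add [meyz,yoz,hobrd] -> 13 lines: zir opat jugfx tfdb meyz yoz hobrd ylog nvavf qshb jbwz wba zdzek
Hunk 2: at line 3 remove [tfdb,meyz] add [kyn] -> 12 lines: zir opat jugfx kyn yoz hobrd ylog nvavf qshb jbwz wba zdzek
Hunk 3: at line 3 remove [kyn] add [gtx,omwlh,nret] -> 14 lines: zir opat jugfx gtx omwlh nret yoz hobrd ylog nvavf qshb jbwz wba zdzek
Hunk 4: at line 4 remove [omwlh] add [nhxuu,czrbr,fzibm] -> 16 lines: zir opat jugfx gtx nhxuu czrbr fzibm nret yoz hobrd ylog nvavf qshb jbwz wba zdzek
Hunk 5: at line 8 remove [hobrd,ylog] add [imf] -> 15 lines: zir opat jugfx gtx nhxuu czrbr fzibm nret yoz imf nvavf qshb jbwz wba zdzek
Hunk 6: at line 12 remove [jbwz] add [cud] -> 15 lines: zir opat jugfx gtx nhxuu czrbr fzibm nret yoz imf nvavf qshb cud wba zdzek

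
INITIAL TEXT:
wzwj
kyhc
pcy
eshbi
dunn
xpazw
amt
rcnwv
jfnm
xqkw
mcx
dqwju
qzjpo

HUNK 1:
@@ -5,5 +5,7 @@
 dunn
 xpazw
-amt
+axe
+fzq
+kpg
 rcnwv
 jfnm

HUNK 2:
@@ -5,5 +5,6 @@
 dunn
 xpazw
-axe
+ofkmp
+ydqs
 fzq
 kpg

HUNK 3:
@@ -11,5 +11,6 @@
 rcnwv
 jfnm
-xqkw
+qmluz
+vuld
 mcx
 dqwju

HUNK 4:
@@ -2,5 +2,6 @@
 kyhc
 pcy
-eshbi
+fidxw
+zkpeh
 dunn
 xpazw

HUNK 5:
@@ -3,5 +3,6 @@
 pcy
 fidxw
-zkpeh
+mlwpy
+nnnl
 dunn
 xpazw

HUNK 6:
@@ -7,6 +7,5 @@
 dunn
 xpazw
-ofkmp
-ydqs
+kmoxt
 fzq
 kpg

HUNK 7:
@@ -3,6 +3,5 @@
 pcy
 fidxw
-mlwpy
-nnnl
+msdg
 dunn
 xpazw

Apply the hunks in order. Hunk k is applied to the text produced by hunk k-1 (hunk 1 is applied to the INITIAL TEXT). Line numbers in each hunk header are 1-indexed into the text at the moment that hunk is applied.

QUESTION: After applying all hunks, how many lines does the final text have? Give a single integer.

Answer: 17

Derivation:
Hunk 1: at line 5 remove [amt] add [axe,fzq,kpg] -> 15 lines: wzwj kyhc pcy eshbi dunn xpazw axe fzq kpg rcnwv jfnm xqkw mcx dqwju qzjpo
Hunk 2: at line 5 remove [axe] add [ofkmp,ydqs] -> 16 lines: wzwj kyhc pcy eshbi dunn xpazw ofkmp ydqs fzq kpg rcnwv jfnm xqkw mcx dqwju qzjpo
Hunk 3: at line 11 remove [xqkw] add [qmluz,vuld] -> 17 lines: wzwj kyhc pcy eshbi dunn xpazw ofkmp ydqs fzq kpg rcnwv jfnm qmluz vuld mcx dqwju qzjpo
Hunk 4: at line 2 remove [eshbi] add [fidxw,zkpeh] -> 18 lines: wzwj kyhc pcy fidxw zkpeh dunn xpazw ofkmp ydqs fzq kpg rcnwv jfnm qmluz vuld mcx dqwju qzjpo
Hunk 5: at line 3 remove [zkpeh] add [mlwpy,nnnl] -> 19 lines: wzwj kyhc pcy fidxw mlwpy nnnl dunn xpazw ofkmp ydqs fzq kpg rcnwv jfnm qmluz vuld mcx dqwju qzjpo
Hunk 6: at line 7 remove [ofkmp,ydqs] add [kmoxt] -> 18 lines: wzwj kyhc pcy fidxw mlwpy nnnl dunn xpazw kmoxt fzq kpg rcnwv jfnm qmluz vuld mcx dqwju qzjpo
Hunk 7: at line 3 remove [mlwpy,nnnl] add [msdg] -> 17 lines: wzwj kyhc pcy fidxw msdg dunn xpazw kmoxt fzq kpg rcnwv jfnm qmluz vuld mcx dqwju qzjpo
Final line count: 17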